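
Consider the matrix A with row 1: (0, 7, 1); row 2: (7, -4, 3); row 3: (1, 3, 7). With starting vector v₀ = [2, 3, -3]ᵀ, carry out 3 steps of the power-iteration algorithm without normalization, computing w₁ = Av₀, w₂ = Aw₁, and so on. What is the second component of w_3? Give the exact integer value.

w1 = Av₀ = (0·2 + 7·3 + 1·(-3); 7·2 + (-4)·3 + 3·(-3); 1·2 + 3·3 + 7·(-3)) = (18, -7, -10)
w2 = Aw1 = (0·18 + 7·(-7) + 1·(-10); 7·18 + (-4)·(-7) + 3·(-10); 1·18 + 3·(-7) + 7·(-10)) = (-59, 124, -73)
w3 = Aw2 = (795, -1128, -198)
The requested component of w3 is -1128.

-1128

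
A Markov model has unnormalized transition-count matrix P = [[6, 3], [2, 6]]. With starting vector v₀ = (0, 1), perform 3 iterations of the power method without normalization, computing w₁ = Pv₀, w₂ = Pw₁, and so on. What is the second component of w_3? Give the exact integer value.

w1 = Pv₀ = (6·0 + 3·1; 2·0 + 6·1) = (3, 6)
w2 = Pw1 = (6·3 + 3·6; 2·3 + 6·6) = (36, 42)
w3 = Pw2 = (342, 324)
The requested component of w3 is 324.

324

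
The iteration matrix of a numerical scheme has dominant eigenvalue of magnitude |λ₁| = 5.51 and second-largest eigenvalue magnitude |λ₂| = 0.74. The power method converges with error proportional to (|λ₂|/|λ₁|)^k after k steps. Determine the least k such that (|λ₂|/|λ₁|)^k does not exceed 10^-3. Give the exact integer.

|λ₂/λ₁| = 0.74/5.51 = 0.13430
Need k ≥ ln(10^-3) / ln(0.13430) = -6.9078 / -2.0077 ≈ 3.441
Smallest integer k satisfying the bound: 4

4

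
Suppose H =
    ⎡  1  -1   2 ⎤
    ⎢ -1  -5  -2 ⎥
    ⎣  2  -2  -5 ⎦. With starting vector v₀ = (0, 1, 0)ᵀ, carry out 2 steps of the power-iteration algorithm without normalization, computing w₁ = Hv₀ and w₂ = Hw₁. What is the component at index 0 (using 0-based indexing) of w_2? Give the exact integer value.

0

w1 = Hv₀ = (-1, -5, -2)
w2 = Hw1 = (0, 30, 18)
The requested component of w2 is 0.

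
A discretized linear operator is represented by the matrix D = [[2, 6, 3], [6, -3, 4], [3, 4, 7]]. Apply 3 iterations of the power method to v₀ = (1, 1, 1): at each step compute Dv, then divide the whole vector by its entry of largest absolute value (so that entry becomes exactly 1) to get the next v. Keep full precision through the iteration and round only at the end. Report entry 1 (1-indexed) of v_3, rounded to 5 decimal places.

0.70572

Dv0 = (11.000000, 7.000000, 14.000000); divide by 14.000000 → v1 = (0.785714, 0.500000, 1.000000)
Dv1 = (7.571429, 7.214286, 11.357143); divide by 11.357143 → v2 = (0.666667, 0.635220, 1.000000)
Dv2 = (8.144654, 6.094340, 11.540881); divide by 11.540881 → v3 = (0.705722, 0.528065, 1.000000)
Requested entry of v3: 1295/1835 = 0.70572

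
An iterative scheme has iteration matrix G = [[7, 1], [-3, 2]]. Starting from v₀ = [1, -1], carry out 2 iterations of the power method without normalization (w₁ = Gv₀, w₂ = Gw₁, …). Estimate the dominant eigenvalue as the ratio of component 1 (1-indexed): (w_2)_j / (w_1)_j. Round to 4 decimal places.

w1 = Gv₀ = (7·1 + 1·(-1); (-3)·1 + 2·(-1)) = (6, -5)
w2 = Gw1 = (7·6 + 1·(-5); (-3)·6 + 2·(-5)) = (37, -28)
Ratio at component: 37 / 6 = 6.1667

λ ≈ 6.1667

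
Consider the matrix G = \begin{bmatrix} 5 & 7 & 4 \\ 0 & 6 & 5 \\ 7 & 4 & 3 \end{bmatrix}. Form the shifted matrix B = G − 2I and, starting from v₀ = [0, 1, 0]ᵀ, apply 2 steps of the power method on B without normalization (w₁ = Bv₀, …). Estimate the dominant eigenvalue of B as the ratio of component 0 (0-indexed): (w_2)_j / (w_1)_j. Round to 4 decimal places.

μ ≈ 9.2857

B = G − 2I has rows (3, 7, 4); (0, 4, 5); (7, 4, 1)
w1 = Bv₀ = (7, 4, 4)
w2 = Bw1 = (65, 36, 69)
Ratio: 65/7 = 9.2857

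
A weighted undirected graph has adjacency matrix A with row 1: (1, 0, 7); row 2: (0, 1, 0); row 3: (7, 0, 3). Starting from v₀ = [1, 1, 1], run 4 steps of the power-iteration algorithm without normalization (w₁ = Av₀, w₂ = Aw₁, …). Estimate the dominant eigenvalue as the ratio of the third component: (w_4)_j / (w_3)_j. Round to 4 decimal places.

w1 = Av₀ = (1·1 + 0·1 + 7·1; 0·1 + 1·1 + 0·1; 7·1 + 0·1 + 3·1) = (8, 1, 10)
w2 = Aw1 = (1·8 + 0·1 + 7·10; 0·8 + 1·1 + 0·10; 7·8 + 0·1 + 3·10) = (78, 1, 86)
w3 = Aw2 = (680, 1, 804)
w4 = Aw3 = (6308, 1, 7172)
Ratio at component: 7172 / 804 = 8.9204

λ ≈ 8.9204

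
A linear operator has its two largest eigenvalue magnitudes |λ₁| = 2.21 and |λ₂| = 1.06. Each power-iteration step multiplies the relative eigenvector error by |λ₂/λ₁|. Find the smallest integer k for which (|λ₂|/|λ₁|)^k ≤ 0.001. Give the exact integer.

10

|λ₂/λ₁| = 1.06/2.21 = 0.47964
Need k ≥ ln(0.001) / ln(0.47964) = -6.9078 / -0.7347 ≈ 9.402
Smallest integer k satisfying the bound: 10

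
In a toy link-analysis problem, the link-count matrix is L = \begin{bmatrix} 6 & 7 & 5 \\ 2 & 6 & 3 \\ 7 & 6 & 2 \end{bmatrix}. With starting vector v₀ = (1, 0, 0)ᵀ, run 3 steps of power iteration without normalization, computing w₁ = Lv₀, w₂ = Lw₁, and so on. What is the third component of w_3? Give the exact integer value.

1001

w1 = Lv₀ = (6·1 + 7·0 + 5·0; 2·1 + 6·0 + 3·0; 7·1 + 6·0 + 2·0) = (6, 2, 7)
w2 = Lw1 = (6·6 + 7·2 + 5·7; 2·6 + 6·2 + 3·7; 7·6 + 6·2 + 2·7) = (85, 45, 68)
w3 = Lw2 = (1165, 644, 1001)
The requested component of w3 is 1001.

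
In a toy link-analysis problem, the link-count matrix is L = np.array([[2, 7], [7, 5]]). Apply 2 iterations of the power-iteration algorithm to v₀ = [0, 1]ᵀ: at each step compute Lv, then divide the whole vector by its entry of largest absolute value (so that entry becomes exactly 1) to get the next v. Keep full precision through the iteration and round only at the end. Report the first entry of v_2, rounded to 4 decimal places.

0.6622

Lv0 = (7.00000, 5.00000); divide by 7.00000 → v1 = (1.00000, 0.71429)
Lv1 = (7.00000, 10.57143); divide by 10.57143 → v2 = (0.66216, 1.00000)
Requested entry of v2: 49/74 = 0.6622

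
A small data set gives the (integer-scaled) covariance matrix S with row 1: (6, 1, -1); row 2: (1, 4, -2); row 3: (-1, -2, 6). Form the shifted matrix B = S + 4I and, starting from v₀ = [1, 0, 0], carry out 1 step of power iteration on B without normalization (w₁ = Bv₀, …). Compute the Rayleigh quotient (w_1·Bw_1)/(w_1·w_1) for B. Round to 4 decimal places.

B = S + 4I has rows (10, 1, -1); (1, 8, -2); (-1, -2, 10)
w1 = Bv₀ = (10, 1, -1)
Bw1 = (102, 20, -22)
w1·Bw1 = 1062; w1·w1 = 102; μ ≈ 1062/102 = 10.4118

10.4118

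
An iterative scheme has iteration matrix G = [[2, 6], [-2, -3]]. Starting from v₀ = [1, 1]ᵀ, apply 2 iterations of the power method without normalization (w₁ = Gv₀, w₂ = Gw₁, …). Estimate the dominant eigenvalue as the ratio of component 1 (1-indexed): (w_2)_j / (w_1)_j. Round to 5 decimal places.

w1 = Gv₀ = (2·1 + 6·1; (-2)·1 + (-3)·1) = (8, -5)
w2 = Gw1 = (2·8 + 6·(-5); (-2)·8 + (-3)·(-5)) = (-14, -1)
Ratio at component: -14 / 8 = -1.75000

λ ≈ -1.75000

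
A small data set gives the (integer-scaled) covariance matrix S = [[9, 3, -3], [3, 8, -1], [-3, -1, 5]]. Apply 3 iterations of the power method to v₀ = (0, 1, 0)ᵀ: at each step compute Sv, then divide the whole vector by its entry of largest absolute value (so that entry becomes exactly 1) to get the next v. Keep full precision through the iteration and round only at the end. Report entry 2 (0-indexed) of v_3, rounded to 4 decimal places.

-0.4459

Sv0 = (3.00000, 8.00000, -1.00000); divide by 8.00000 → v1 = (0.37500, 1.00000, -0.12500)
Sv1 = (6.75000, 9.25000, -2.75000); divide by 9.25000 → v2 = (0.72973, 1.00000, -0.29730)
Sv2 = (10.45946, 10.48649, -4.67568); divide by 10.48649 → v3 = (0.99742, 1.00000, -0.44588)
Requested entry of v3: -346/776 = -0.4459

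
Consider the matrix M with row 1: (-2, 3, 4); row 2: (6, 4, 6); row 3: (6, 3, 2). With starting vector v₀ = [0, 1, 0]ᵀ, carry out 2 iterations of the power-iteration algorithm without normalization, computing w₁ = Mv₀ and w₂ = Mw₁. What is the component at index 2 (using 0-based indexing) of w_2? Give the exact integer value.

w1 = Mv₀ = ((-2)·0 + 3·1 + 4·0; 6·0 + 4·1 + 6·0; 6·0 + 3·1 + 2·0) = (3, 4, 3)
w2 = Mw1 = ((-2)·3 + 3·4 + 4·3; 6·3 + 4·4 + 6·3; 6·3 + 3·4 + 2·3) = (18, 52, 36)
The requested component of w2 is 36.

36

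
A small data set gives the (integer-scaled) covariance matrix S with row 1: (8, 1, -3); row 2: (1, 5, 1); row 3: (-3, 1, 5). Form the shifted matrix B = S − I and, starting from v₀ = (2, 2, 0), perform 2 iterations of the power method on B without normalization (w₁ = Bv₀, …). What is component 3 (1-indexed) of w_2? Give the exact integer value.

B = S − I has rows (7, 1, -3); (1, 4, 1); (-3, 1, 4)
w1 = Bv₀ = (7·2 + 1·2 + (-3)·0; 1·2 + 4·2 + 1·0; (-3)·2 + 1·2 + 4·0) = (16, 10, -4)
w2 = Bw1 = (7·16 + 1·10 + (-3)·(-4); 1·16 + 4·10 + 1·(-4); (-3)·16 + 1·10 + 4·(-4)) = (134, 52, -54)
Requested component of w2: -54

-54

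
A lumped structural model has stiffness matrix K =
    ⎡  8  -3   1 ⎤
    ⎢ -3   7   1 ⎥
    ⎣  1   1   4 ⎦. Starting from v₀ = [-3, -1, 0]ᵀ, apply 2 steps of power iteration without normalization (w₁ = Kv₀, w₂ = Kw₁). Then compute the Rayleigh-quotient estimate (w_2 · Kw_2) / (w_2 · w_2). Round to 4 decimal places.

9.9636

w1 = Kv₀ = (8·(-3) + (-3)·(-1) + 1·0; (-3)·(-3) + 7·(-1) + 1·0; 1·(-3) + 1·(-1) + 4·0) = (-21, 2, -4)
w2 = Kw1 = (8·(-21) + (-3)·2 + 1·(-4); (-3)·(-21) + 7·2 + 1·(-4); 1·(-21) + 1·2 + 4·(-4)) = (-178, 73, -35)
Kw2 = (-1678, 1010, -245)
w2·Kw2 = (-178)·(-1678) + 73·1010 + (-35)·(-245) = 380989; w2·w2 = (-178)·(-178) + 73·73 + (-35)·(-35) = 38238
λ ≈ 380989/38238 = 9.9636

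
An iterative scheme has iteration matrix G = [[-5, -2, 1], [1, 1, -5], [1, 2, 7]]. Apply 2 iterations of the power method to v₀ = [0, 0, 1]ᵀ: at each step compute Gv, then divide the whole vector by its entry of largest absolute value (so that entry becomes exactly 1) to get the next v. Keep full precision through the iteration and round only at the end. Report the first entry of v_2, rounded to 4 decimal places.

0.3000

Gv0 = (1.00000, -5.00000, 7.00000); divide by 7.00000 → v1 = (0.14286, -0.71429, 1.00000)
Gv1 = (1.71429, -5.57143, 5.71429); divide by 5.71429 → v2 = (0.30000, -0.97500, 1.00000)
Requested entry of v2: 12/40 = 0.3000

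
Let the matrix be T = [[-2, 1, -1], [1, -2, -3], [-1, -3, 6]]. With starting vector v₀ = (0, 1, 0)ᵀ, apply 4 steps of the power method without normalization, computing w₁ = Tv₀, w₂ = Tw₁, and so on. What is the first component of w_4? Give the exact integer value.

71

w1 = Tv₀ = ((-2)·0 + 1·1 + (-1)·0; 1·0 + (-2)·1 + (-3)·0; (-1)·0 + (-3)·1 + 6·0) = (1, -2, -3)
w2 = Tw1 = ((-2)·1 + 1·(-2) + (-1)·(-3); 1·1 + (-2)·(-2) + (-3)·(-3); (-1)·1 + (-3)·(-2) + 6·(-3)) = (-1, 14, -13)
w3 = Tw2 = (29, 10, -119)
w4 = Tw3 = (71, 366, -773)
The requested component of w4 is 71.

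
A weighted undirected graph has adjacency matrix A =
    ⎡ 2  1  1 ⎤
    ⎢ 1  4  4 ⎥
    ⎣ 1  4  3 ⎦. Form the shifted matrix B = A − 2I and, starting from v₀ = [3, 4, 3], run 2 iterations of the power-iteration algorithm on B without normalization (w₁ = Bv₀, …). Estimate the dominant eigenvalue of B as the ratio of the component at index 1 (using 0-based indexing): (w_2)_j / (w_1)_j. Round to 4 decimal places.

6.1304

B = A − 2I has rows (0, 1, 1); (1, 2, 4); (1, 4, 1)
w1 = Bv₀ = (7, 23, 22)
w2 = Bw1 = (45, 141, 121)
Ratio: 141/23 = 6.1304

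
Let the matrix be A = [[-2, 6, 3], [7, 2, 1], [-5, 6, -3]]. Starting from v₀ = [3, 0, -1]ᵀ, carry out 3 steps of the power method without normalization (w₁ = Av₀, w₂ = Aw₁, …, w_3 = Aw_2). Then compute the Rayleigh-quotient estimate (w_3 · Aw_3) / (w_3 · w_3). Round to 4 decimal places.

w1 = Av₀ = ((-2)·3 + 6·0 + 3·(-1); 7·3 + 2·0 + 1·(-1); (-5)·3 + 6·0 + (-3)·(-1)) = (-9, 20, -12)
w2 = Aw1 = ((-2)·(-9) + 6·20 + 3·(-12); 7·(-9) + 2·20 + 1·(-12); (-5)·(-9) + 6·20 + (-3)·(-12)) = (102, -35, 201)
w3 = Aw2 = (189, 845, -1323)
Aw3 = (723, 1690, 8094)
w3·Aw3 = 189·723 + 845·1690 + (-1323)·8094 = -9143665; w3·w3 = 189·189 + 845·845 + (-1323)·(-1323) = 2500075
λ ≈ -9143665/2500075 = -3.6574

λ ≈ -3.6574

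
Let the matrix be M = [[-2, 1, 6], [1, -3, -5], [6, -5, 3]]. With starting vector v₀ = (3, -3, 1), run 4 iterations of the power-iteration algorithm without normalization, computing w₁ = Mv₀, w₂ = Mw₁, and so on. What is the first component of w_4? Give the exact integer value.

w1 = Mv₀ = (-3, 7, 36)
w2 = Mw1 = (229, -204, 55)
w3 = Mw2 = (-332, 566, 2559)
w4 = Mw3 = (16584, -14825, 2855)
The requested component of w4 is 16584.

16584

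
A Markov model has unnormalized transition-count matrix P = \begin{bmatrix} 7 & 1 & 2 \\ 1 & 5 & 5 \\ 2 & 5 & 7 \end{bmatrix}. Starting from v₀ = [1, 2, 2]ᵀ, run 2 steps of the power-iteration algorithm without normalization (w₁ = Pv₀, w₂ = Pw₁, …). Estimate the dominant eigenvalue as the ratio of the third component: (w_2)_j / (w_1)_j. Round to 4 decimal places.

w1 = Pv₀ = (7·1 + 1·2 + 2·2; 1·1 + 5·2 + 5·2; 2·1 + 5·2 + 7·2) = (13, 21, 26)
w2 = Pw1 = (7·13 + 1·21 + 2·26; 1·13 + 5·21 + 5·26; 2·13 + 5·21 + 7·26) = (164, 248, 313)
Ratio at component: 313 / 26 = 12.0385

λ ≈ 12.0385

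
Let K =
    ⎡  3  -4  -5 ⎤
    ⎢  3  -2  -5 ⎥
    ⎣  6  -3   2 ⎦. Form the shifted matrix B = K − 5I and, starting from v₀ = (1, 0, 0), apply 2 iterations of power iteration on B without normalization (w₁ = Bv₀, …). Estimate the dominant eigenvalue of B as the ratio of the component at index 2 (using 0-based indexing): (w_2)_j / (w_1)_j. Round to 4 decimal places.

B = K − 5I has rows (-2, -4, -5); (3, -7, -5); (6, -3, -3)
w1 = Bv₀ = ((-2)·1 + (-4)·0 + (-5)·0; 3·1 + (-7)·0 + (-5)·0; 6·1 + (-3)·0 + (-3)·0) = (-2, 3, 6)
w2 = Bw1 = ((-2)·(-2) + (-4)·3 + (-5)·6; 3·(-2) + (-7)·3 + (-5)·6; 6·(-2) + (-3)·3 + (-3)·6) = (-38, -57, -39)
Ratio: -39/6 = -6.5000

-6.5000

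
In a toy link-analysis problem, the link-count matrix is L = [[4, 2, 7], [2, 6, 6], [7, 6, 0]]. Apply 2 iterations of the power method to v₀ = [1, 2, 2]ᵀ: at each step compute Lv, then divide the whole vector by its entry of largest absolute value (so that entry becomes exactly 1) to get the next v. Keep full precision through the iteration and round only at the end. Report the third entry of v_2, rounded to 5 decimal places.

0.98726

Lv0 = (22.000000, 26.000000, 19.000000); divide by 26.000000 → v1 = (0.846154, 1.000000, 0.730769)
Lv1 = (10.500000, 12.076923, 11.923077); divide by 12.076923 → v2 = (0.869427, 1.000000, 0.987261)
Requested entry of v2: 310/314 = 0.98726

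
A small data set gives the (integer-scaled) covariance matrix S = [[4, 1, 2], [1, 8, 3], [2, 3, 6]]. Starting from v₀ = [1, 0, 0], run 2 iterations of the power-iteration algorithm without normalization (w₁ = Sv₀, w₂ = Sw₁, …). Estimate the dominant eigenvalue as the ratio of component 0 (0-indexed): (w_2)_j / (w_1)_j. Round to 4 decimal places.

λ ≈ 5.2500

w1 = Sv₀ = (4, 1, 2)
w2 = Sw1 = (21, 18, 23)
Ratio at component: 21 / 4 = 5.2500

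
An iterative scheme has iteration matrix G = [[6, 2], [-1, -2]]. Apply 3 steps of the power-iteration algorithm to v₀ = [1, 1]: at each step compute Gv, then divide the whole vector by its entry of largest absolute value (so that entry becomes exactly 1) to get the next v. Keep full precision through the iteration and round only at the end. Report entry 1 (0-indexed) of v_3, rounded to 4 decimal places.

-0.1532

Gv0 = (8.00000, -3.00000); divide by 8.00000 → v1 = (1.00000, -0.37500)
Gv1 = (5.25000, -0.25000); divide by 5.25000 → v2 = (1.00000, -0.04762)
Gv2 = (5.90476, -0.90476); divide by 5.90476 → v3 = (1.00000, -0.15323)
Requested entry of v3: -38/248 = -0.1532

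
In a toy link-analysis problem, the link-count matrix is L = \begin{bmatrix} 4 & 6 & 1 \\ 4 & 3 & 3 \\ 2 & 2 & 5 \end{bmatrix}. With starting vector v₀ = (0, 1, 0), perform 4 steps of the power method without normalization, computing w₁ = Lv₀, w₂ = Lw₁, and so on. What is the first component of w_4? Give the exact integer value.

w1 = Lv₀ = (6, 3, 2)
w2 = Lw1 = (44, 39, 28)
w3 = Lw2 = (438, 377, 306)
w4 = Lw3 = (4320, 3801, 3160)
The requested component of w4 is 4320.

4320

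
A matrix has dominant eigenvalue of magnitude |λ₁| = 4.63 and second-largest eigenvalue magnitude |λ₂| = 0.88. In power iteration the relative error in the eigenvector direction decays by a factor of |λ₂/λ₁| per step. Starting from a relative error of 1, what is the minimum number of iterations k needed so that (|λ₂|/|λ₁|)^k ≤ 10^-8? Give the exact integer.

12

|λ₂/λ₁| = 0.88/4.63 = 0.19006
Need k ≥ ln(10^-8) / ln(0.19006) = -18.4207 / -1.6604 ≈ 11.094
Smallest integer k satisfying the bound: 12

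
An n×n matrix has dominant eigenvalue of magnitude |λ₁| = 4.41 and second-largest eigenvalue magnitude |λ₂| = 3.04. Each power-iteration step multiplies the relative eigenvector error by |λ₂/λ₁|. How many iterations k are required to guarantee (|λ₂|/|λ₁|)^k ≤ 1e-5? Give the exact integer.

|λ₂/λ₁| = 3.04/4.41 = 0.68934
Need k ≥ ln(1e-5) / ln(0.68934) = -11.5129 / -0.3720 ≈ 30.947
Smallest integer k satisfying the bound: 31

31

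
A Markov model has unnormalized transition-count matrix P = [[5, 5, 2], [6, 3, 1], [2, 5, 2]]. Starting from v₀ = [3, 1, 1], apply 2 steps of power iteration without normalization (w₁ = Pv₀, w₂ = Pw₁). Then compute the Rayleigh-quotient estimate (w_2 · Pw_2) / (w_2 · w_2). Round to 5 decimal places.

λ ≈ 10.74608

w1 = Pv₀ = (22, 22, 13)
w2 = Pw1 = (246, 211, 180)
Pw2 = (2645, 2289, 1907)
w2·Pw2 = 246·2645 + 211·2289 + 180·1907 = 1476909; w2·w2 = 246·246 + 211·211 + 180·180 = 137437
λ ≈ 1476909/137437 = 10.74608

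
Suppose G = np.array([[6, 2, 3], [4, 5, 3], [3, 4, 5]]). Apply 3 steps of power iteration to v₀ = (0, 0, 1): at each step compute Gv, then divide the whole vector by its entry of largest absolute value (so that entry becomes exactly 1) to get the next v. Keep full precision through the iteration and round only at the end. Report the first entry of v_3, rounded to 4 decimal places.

Gv0 = (3.00000, 3.00000, 5.00000); divide by 5.00000 → v1 = (0.60000, 0.60000, 1.00000)
Gv1 = (7.80000, 8.40000, 9.20000); divide by 9.20000 → v2 = (0.84783, 0.91304, 1.00000)
Gv2 = (9.91304, 10.95652, 11.19565); divide by 11.19565 → v3 = (0.88544, 0.97864, 1.00000)
Requested entry of v3: 456/515 = 0.8854

0.8854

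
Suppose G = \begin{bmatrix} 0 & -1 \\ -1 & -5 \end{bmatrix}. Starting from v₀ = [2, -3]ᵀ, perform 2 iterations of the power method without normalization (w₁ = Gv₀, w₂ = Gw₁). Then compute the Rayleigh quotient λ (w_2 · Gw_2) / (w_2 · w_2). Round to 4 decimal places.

w1 = Gv₀ = (0·2 + (-1)·(-3); (-1)·2 + (-5)·(-3)) = (3, 13)
w2 = Gw1 = (0·3 + (-1)·13; (-1)·3 + (-5)·13) = (-13, -68)
Gw2 = (68, 353)
w2·Gw2 = (-13)·68 + (-68)·353 = -24888; w2·w2 = (-13)·(-13) + (-68)·(-68) = 4793
λ ≈ -24888/4793 = -5.1926

-5.1926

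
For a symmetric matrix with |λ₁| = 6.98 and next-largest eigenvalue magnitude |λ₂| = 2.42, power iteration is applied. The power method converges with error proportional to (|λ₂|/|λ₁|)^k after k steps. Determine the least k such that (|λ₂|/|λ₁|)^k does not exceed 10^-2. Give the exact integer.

|λ₂/λ₁| = 2.42/6.98 = 0.34670
Need k ≥ ln(10^-2) / ln(0.34670) = -4.6052 / -1.0593 ≈ 4.347
Smallest integer k satisfying the bound: 5

5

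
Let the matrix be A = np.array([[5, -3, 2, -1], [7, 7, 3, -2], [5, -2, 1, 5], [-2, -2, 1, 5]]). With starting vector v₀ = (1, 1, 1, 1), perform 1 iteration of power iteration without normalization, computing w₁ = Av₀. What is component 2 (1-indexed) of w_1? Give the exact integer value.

w1 = Av₀ = (5·1 + (-3)·1 + 2·1 + (-1)·1; 7·1 + 7·1 + 3·1 + (-2)·1; 5·1 + (-2)·1 + 1·1 + 5·1; (-2)·1 + (-2)·1 + 1·1 + 5·1) = (3, 15, 9, 2)
The requested component of w1 is 15.

15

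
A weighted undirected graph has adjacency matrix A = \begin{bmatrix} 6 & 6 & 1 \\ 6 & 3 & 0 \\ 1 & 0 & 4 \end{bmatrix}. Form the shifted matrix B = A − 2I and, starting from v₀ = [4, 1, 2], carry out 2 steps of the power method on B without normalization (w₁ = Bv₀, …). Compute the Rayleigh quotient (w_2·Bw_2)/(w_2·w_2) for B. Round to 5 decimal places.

μ ≈ 8.71655

B = A − 2I has rows (4, 6, 1); (6, 1, 0); (1, 0, 2)
w1 = Bv₀ = (24, 25, 8)
w2 = Bw1 = (254, 169, 40)
Bw2 = (2070, 1693, 334)
w2·Bw2 = 825257; w2·w2 = 94677; μ ≈ 825257/94677 = 8.71655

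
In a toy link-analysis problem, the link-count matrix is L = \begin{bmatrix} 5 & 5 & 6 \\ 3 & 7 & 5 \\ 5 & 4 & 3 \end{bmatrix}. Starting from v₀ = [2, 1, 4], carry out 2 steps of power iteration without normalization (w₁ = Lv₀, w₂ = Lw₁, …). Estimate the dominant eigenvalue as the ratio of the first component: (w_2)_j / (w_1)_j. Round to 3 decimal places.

13.231

w1 = Lv₀ = (5·2 + 5·1 + 6·4; 3·2 + 7·1 + 5·4; 5·2 + 4·1 + 3·4) = (39, 33, 26)
w2 = Lw1 = (5·39 + 5·33 + 6·26; 3·39 + 7·33 + 5·26; 5·39 + 4·33 + 3·26) = (516, 478, 405)
Ratio at component: 516 / 39 = 13.231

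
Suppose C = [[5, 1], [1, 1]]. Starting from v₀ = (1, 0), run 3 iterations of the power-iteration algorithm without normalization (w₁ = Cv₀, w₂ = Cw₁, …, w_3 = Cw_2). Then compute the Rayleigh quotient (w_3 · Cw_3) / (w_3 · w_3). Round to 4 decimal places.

w1 = Cv₀ = (5·1 + 1·0; 1·1 + 1·0) = (5, 1)
w2 = Cw1 = (5·5 + 1·1; 1·5 + 1·1) = (26, 6)
w3 = Cw2 = (136, 32)
Cw3 = (712, 168)
w3·Cw3 = 136·712 + 32·168 = 102208; w3·w3 = 136·136 + 32·32 = 19520
λ ≈ 102208/19520 = 5.2361

5.2361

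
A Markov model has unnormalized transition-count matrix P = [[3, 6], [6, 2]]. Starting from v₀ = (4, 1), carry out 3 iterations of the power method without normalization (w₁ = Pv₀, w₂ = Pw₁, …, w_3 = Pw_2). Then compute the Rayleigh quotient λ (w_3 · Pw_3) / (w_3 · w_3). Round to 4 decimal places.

λ ≈ 8.5030

w1 = Pv₀ = (18, 26)
w2 = Pw1 = (210, 160)
w3 = Pw2 = (1590, 1580)
Pw3 = (14250, 12700)
w3·Pw3 = 1590·14250 + 1580·12700 = 42723500; w3·w3 = 1590·1590 + 1580·1580 = 5024500
λ ≈ 42723500/5024500 = 8.5030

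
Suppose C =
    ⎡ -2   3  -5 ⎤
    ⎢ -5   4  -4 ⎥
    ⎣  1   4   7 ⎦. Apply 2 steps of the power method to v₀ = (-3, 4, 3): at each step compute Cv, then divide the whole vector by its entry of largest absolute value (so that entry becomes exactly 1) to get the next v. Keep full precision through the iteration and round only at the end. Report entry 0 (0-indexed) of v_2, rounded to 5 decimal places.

-0.37539

Cv0 = (3.000000, 19.000000, 34.000000); divide by 34.000000 → v1 = (0.088235, 0.558824, 1.000000)
Cv1 = (-3.500000, -2.205882, 9.323529); divide by 9.323529 → v2 = (-0.375394, -0.236593, 1.000000)
Requested entry of v2: -119/317 = -0.37539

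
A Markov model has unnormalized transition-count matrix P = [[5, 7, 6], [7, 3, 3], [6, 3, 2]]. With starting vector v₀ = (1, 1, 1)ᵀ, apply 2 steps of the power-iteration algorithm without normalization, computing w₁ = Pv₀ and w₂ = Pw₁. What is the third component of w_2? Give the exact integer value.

169

w1 = Pv₀ = (5·1 + 7·1 + 6·1; 7·1 + 3·1 + 3·1; 6·1 + 3·1 + 2·1) = (18, 13, 11)
w2 = Pw1 = (5·18 + 7·13 + 6·11; 7·18 + 3·13 + 3·11; 6·18 + 3·13 + 2·11) = (247, 198, 169)
The requested component of w2 is 169.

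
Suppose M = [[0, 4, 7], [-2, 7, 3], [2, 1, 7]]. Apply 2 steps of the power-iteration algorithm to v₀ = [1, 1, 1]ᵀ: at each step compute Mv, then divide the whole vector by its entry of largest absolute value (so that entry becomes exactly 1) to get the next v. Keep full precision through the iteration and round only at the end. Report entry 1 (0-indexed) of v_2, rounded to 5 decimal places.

Mv0 = (11.000000, 8.000000, 10.000000); divide by 11.000000 → v1 = (1.000000, 0.727273, 0.909091)
Mv1 = (9.272727, 5.818182, 9.090909); divide by 9.272727 → v2 = (1.000000, 0.627451, 0.980392)
Requested entry of v2: 64/102 = 0.62745

0.62745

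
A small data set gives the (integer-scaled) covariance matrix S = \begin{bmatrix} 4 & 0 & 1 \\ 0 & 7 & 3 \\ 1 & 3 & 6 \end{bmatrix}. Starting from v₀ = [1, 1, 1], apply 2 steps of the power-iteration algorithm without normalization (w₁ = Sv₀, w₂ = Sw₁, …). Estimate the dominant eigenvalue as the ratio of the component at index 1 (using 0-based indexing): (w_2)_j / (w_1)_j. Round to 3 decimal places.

w1 = Sv₀ = (5, 10, 10)
w2 = Sw1 = (30, 100, 95)
Ratio at component: 100 / 10 = 10.000

λ ≈ 10.000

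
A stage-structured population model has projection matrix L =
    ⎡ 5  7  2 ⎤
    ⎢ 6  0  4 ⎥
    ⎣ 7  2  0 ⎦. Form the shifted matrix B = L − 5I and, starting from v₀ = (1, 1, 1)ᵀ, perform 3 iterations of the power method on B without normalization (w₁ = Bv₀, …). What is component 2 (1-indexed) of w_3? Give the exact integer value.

B = L − 5I has rows (0, 7, 2); (6, -5, 4); (7, 2, -5)
w1 = Bv₀ = (0·1 + 7·1 + 2·1; 6·1 + (-5)·1 + 4·1; 7·1 + 2·1 + (-5)·1) = (9, 5, 4)
w2 = Bw1 = (0·9 + 7·5 + 2·4; 6·9 + (-5)·5 + 4·4; 7·9 + 2·5 + (-5)·4) = (43, 45, 53)
w3 = Bw2 = (421, 245, 126)
Requested component of w3: 245

245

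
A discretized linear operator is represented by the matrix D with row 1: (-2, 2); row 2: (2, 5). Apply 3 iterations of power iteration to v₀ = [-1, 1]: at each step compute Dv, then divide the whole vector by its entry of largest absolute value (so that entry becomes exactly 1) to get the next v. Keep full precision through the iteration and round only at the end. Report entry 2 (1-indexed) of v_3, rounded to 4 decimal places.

1.0000

Dv0 = (4.00000, 3.00000); divide by 4.00000 → v1 = (1.00000, 0.75000)
Dv1 = (-0.50000, 5.75000); divide by 5.75000 → v2 = (-0.08696, 1.00000)
Dv2 = (2.17391, 4.82609); divide by 4.82609 → v3 = (0.45045, 1.00000)
Requested entry of v3: 111/111 = 1.0000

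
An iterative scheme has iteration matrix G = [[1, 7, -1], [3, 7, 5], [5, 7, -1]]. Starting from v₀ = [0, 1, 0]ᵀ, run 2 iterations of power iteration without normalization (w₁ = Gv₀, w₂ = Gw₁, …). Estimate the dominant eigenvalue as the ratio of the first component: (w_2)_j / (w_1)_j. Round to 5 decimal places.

7.00000

w1 = Gv₀ = (7, 7, 7)
w2 = Gw1 = (49, 105, 77)
Ratio at component: 49 / 7 = 7.00000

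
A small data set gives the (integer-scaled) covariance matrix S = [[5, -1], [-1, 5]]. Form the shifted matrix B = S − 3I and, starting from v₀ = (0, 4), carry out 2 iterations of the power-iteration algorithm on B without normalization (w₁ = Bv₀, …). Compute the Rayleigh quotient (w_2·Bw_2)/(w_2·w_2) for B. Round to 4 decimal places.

B = S − 3I has rows (2, -1); (-1, 2)
w1 = Bv₀ = (2·0 + (-1)·4; (-1)·0 + 2·4) = (-4, 8)
w2 = Bw1 = (2·(-4) + (-1)·8; (-1)·(-4) + 2·8) = (-16, 20)
Bw2 = (-52, 56)
w2·Bw2 = 1952; w2·w2 = 656; μ ≈ 1952/656 = 2.9756

2.9756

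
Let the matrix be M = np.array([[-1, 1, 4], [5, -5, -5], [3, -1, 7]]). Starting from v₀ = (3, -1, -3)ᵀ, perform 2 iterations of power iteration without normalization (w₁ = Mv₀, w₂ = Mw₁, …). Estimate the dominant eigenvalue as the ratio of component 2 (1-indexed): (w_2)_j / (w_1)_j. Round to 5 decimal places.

λ ≈ -5.71429

w1 = Mv₀ = ((-1)·3 + 1·(-1) + 4·(-3); 5·3 + (-5)·(-1) + (-5)·(-3); 3·3 + (-1)·(-1) + 7·(-3)) = (-16, 35, -11)
w2 = Mw1 = ((-1)·(-16) + 1·35 + 4·(-11); 5·(-16) + (-5)·35 + (-5)·(-11); 3·(-16) + (-1)·35 + 7·(-11)) = (7, -200, -160)
Ratio at component: -200 / 35 = -5.71429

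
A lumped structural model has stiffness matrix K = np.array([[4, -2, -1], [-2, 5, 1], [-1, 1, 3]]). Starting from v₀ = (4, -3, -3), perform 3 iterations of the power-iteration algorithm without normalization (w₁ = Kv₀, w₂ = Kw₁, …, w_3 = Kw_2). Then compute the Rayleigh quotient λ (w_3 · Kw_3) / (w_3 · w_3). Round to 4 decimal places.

w1 = Kv₀ = (4·4 + (-2)·(-3) + (-1)·(-3); (-2)·4 + 5·(-3) + 1·(-3); (-1)·4 + 1·(-3) + 3·(-3)) = (25, -26, -16)
w2 = Kw1 = (4·25 + (-2)·(-26) + (-1)·(-16); (-2)·25 + 5·(-26) + 1·(-16); (-1)·25 + 1·(-26) + 3·(-16)) = (168, -196, -99)
w3 = Kw2 = (1163, -1415, -661)
Kw3 = (8143, -10062, -4561)
w3·Kw3 = 1163·8143 + (-1415)·(-10062) + (-661)·(-4561) = 26722860; w3·w3 = 1163·1163 + (-1415)·(-1415) + (-661)·(-661) = 3791715
λ ≈ 26722860/3791715 = 7.0477

7.0477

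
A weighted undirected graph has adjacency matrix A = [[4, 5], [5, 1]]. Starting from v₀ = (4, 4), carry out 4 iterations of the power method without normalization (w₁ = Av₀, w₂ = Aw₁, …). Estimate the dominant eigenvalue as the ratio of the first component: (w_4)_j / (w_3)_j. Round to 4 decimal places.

λ ≈ 7.6705

w1 = Av₀ = (36, 24)
w2 = Aw1 = (264, 204)
w3 = Aw2 = (2076, 1524)
w4 = Aw3 = (15924, 11904)
Ratio at component: 15924 / 2076 = 7.6705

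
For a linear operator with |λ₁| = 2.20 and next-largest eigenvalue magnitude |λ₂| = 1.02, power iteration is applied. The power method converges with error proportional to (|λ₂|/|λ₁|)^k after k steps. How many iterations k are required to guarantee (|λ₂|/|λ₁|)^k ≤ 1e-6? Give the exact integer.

|λ₂/λ₁| = 1.02/2.20 = 0.46364
Need k ≥ ln(1e-6) / ln(0.46364) = -13.8155 / -0.7687 ≈ 17.974
Smallest integer k satisfying the bound: 18

18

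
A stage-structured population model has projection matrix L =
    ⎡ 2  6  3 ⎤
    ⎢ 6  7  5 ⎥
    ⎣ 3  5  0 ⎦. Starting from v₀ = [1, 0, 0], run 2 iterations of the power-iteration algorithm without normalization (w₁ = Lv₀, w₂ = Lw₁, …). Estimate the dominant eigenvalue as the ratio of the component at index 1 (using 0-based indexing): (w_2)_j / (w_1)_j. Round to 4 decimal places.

w1 = Lv₀ = (2·1 + 6·0 + 3·0; 6·1 + 7·0 + 5·0; 3·1 + 5·0 + 0·0) = (2, 6, 3)
w2 = Lw1 = (2·2 + 6·6 + 3·3; 6·2 + 7·6 + 5·3; 3·2 + 5·6 + 0·3) = (49, 69, 36)
Ratio at component: 69 / 6 = 11.5000

λ ≈ 11.5000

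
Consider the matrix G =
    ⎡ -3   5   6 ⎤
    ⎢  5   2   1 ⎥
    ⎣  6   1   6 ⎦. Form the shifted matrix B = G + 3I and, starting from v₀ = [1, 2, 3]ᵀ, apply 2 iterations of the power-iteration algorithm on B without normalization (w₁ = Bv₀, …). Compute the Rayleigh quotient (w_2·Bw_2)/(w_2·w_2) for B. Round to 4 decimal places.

B = G + 3I has rows (0, 5, 6); (5, 5, 1); (6, 1, 9)
w1 = Bv₀ = (0·1 + 5·2 + 6·3; 5·1 + 5·2 + 1·3; 6·1 + 1·2 + 9·3) = (28, 18, 35)
w2 = Bw1 = (0·28 + 5·18 + 6·35; 5·28 + 5·18 + 1·35; 6·28 + 1·18 + 9·35) = (300, 265, 501)
Bw2 = (4331, 3326, 6574)
w2·Bw2 = 5474264; w2·w2 = 411226; μ ≈ 5474264/411226 = 13.3121

μ ≈ 13.3121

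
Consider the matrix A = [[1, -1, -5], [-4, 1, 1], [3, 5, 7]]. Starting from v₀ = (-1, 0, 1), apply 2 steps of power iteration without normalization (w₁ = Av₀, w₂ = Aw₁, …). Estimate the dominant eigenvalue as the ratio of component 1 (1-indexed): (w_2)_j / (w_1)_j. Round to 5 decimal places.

w1 = Av₀ = (1·(-1) + (-1)·0 + (-5)·1; (-4)·(-1) + 1·0 + 1·1; 3·(-1) + 5·0 + 7·1) = (-6, 5, 4)
w2 = Aw1 = (1·(-6) + (-1)·5 + (-5)·4; (-4)·(-6) + 1·5 + 1·4; 3·(-6) + 5·5 + 7·4) = (-31, 33, 35)
Ratio at component: -31 / -6 = 5.16667

λ ≈ 5.16667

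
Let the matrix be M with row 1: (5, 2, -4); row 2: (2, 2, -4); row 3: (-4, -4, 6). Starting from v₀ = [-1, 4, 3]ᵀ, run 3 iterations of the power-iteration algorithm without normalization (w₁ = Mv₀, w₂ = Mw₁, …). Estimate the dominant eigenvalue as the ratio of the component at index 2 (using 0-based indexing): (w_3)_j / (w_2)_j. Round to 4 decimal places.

λ ≈ 11.6250

w1 = Mv₀ = (5·(-1) + 2·4 + (-4)·3; 2·(-1) + 2·4 + (-4)·3; (-4)·(-1) + (-4)·4 + 6·3) = (-9, -6, 6)
w2 = Mw1 = (5·(-9) + 2·(-6) + (-4)·6; 2·(-9) + 2·(-6) + (-4)·6; (-4)·(-9) + (-4)·(-6) + 6·6) = (-81, -54, 96)
w3 = Mw2 = (-897, -654, 1116)
Ratio at component: 1116 / 96 = 11.6250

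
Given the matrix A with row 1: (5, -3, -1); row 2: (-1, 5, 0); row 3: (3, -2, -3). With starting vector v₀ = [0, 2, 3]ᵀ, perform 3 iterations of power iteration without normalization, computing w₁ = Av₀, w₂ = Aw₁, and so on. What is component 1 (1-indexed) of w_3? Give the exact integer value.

w1 = Av₀ = (-9, 10, -13)
w2 = Aw1 = (-62, 59, -8)
w3 = Aw2 = (-479, 357, -280)
The requested component of w3 is -479.

-479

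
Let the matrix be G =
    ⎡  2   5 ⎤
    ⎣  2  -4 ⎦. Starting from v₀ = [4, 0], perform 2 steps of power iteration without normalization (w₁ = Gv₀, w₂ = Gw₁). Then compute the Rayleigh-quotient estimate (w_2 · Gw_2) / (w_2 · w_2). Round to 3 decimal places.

λ ≈ -0.302

w1 = Gv₀ = (2·4 + 5·0; 2·4 + (-4)·0) = (8, 8)
w2 = Gw1 = (2·8 + 5·8; 2·8 + (-4)·8) = (56, -16)
Gw2 = (32, 176)
w2·Gw2 = 56·32 + (-16)·176 = -1024; w2·w2 = 56·56 + (-16)·(-16) = 3392
λ ≈ -1024/3392 = -0.302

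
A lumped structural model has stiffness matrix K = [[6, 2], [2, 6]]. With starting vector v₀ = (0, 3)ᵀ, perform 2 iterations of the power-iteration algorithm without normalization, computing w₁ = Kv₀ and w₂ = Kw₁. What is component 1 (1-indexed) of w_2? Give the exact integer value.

w1 = Kv₀ = (6, 18)
w2 = Kw1 = (72, 120)
The requested component of w2 is 72.

72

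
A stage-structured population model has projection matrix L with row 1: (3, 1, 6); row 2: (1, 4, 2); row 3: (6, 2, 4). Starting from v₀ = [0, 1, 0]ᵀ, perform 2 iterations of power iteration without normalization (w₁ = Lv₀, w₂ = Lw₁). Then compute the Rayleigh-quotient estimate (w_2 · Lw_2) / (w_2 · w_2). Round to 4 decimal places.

9.6773

w1 = Lv₀ = (3·0 + 1·1 + 6·0; 1·0 + 4·1 + 2·0; 6·0 + 2·1 + 4·0) = (1, 4, 2)
w2 = Lw1 = (3·1 + 1·4 + 6·2; 1·1 + 4·4 + 2·2; 6·1 + 2·4 + 4·2) = (19, 21, 22)
Lw2 = (210, 147, 244)
w2·Lw2 = 19·210 + 21·147 + 22·244 = 12445; w2·w2 = 19·19 + 21·21 + 22·22 = 1286
λ ≈ 12445/1286 = 9.6773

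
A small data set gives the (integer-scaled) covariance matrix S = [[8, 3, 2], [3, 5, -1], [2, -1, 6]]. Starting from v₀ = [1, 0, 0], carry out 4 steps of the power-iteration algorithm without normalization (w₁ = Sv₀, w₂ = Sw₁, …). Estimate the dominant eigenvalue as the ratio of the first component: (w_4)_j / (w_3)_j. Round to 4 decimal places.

w1 = Sv₀ = (8, 3, 2)
w2 = Sw1 = (77, 37, 25)
w3 = Sw2 = (777, 391, 267)
w4 = Sw3 = (7923, 4019, 2765)
Ratio at component: 7923 / 777 = 10.1969

10.1969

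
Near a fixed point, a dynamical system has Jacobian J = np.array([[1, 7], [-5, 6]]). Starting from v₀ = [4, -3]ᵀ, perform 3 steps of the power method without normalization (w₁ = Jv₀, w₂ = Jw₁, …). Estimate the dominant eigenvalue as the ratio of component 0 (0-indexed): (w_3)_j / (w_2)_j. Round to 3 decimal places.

λ ≈ 4.537

w1 = Jv₀ = (-17, -38)
w2 = Jw1 = (-283, -143)
w3 = Jw2 = (-1284, 557)
Ratio at component: -1284 / -283 = 4.537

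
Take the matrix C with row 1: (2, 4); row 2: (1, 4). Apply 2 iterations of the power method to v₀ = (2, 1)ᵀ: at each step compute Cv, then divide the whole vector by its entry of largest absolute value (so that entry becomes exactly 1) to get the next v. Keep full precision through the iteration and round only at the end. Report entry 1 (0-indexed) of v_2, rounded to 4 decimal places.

0.8000

Cv0 = (8.00000, 6.00000); divide by 8.00000 → v1 = (1.00000, 0.75000)
Cv1 = (5.00000, 4.00000); divide by 5.00000 → v2 = (1.00000, 0.80000)
Requested entry of v2: 32/40 = 0.8000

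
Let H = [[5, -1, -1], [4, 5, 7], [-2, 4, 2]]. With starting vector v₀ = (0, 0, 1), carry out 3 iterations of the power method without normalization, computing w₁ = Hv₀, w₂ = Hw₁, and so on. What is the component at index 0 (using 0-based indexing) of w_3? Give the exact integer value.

-149

w1 = Hv₀ = (5·0 + (-1)·0 + (-1)·1; 4·0 + 5·0 + 7·1; (-2)·0 + 4·0 + 2·1) = (-1, 7, 2)
w2 = Hw1 = (5·(-1) + (-1)·7 + (-1)·2; 4·(-1) + 5·7 + 7·2; (-2)·(-1) + 4·7 + 2·2) = (-14, 45, 34)
w3 = Hw2 = (-149, 407, 276)
The requested component of w3 is -149.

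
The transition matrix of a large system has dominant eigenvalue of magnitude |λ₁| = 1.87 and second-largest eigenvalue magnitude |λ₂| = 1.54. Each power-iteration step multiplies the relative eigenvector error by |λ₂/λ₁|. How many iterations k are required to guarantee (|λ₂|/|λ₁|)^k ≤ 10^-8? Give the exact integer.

95

|λ₂/λ₁| = 1.54/1.87 = 0.82353
Need k ≥ ln(10^-8) / ln(0.82353) = -18.4207 / -0.1942 ≈ 94.876
Smallest integer k satisfying the bound: 95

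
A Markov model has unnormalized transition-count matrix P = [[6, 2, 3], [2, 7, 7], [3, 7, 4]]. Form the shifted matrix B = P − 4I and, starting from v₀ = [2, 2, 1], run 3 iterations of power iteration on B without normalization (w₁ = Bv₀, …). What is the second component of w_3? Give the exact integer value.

1935

B = P − 4I has rows (2, 2, 3); (2, 3, 7); (3, 7, 0)
w1 = Bv₀ = (2·2 + 2·2 + 3·1; 2·2 + 3·2 + 7·1; 3·2 + 7·2 + 0·1) = (11, 17, 20)
w2 = Bw1 = (2·11 + 2·17 + 3·20; 2·11 + 3·17 + 7·20; 3·11 + 7·17 + 0·20) = (116, 213, 152)
w3 = Bw2 = (1114, 1935, 1839)
Requested component of w3: 1935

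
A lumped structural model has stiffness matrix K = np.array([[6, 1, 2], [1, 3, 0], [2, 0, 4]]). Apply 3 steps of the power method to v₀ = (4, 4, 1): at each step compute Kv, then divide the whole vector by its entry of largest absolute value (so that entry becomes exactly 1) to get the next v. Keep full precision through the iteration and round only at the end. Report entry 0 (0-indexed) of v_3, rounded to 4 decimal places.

Kv0 = (30.00000, 16.00000, 12.00000); divide by 30.00000 → v1 = (1.00000, 0.53333, 0.40000)
Kv1 = (7.33333, 2.60000, 3.60000); divide by 7.33333 → v2 = (1.00000, 0.35455, 0.49091)
Kv2 = (7.33636, 2.06364, 3.96364); divide by 7.33636 → v3 = (1.00000, 0.28129, 0.54027)
Requested entry of v3: 1614/1614 = 1.0000

1.0000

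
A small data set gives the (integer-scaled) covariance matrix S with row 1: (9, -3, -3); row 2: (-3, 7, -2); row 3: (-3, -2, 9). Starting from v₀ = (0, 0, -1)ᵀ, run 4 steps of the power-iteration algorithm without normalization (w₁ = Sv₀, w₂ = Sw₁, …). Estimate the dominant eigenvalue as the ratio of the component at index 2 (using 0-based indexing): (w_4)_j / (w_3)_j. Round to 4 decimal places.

11.2635

w1 = Sv₀ = (3, 2, -9)
w2 = Sw1 = (48, 23, -94)
w3 = Sw2 = (645, 205, -1036)
w4 = Sw3 = (8298, 1572, -11669)
Ratio at component: -11669 / -1036 = 11.2635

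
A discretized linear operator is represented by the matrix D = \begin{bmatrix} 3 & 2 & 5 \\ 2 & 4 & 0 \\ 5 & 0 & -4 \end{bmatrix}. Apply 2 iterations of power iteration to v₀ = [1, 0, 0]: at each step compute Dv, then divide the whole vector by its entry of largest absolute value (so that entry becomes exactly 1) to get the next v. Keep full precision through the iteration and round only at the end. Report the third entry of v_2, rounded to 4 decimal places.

Dv0 = (3.00000, 2.00000, 5.00000); divide by 5.00000 → v1 = (0.60000, 0.40000, 1.00000)
Dv1 = (7.60000, 2.80000, -1.00000); divide by 7.60000 → v2 = (1.00000, 0.36842, -0.13158)
Requested entry of v2: -5/38 = -0.1316

-0.1316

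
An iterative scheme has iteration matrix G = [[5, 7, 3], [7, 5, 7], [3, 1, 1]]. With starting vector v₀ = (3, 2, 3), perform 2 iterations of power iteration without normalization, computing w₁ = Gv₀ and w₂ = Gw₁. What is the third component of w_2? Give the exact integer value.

180

w1 = Gv₀ = (5·3 + 7·2 + 3·3; 7·3 + 5·2 + 7·3; 3·3 + 1·2 + 1·3) = (38, 52, 14)
w2 = Gw1 = (5·38 + 7·52 + 3·14; 7·38 + 5·52 + 7·14; 3·38 + 1·52 + 1·14) = (596, 624, 180)
The requested component of w2 is 180.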